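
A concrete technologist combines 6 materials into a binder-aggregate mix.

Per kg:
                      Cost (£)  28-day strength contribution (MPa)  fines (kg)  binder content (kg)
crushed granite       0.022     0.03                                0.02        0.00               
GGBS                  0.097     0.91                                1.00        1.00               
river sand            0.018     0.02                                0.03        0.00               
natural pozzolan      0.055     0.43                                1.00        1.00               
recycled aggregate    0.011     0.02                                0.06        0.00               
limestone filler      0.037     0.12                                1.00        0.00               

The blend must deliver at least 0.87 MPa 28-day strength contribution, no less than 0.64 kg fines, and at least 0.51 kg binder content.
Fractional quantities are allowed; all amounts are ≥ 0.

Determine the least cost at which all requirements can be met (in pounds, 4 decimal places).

Let x1 = kg of crushed granite, x2 = kg of GGBS, x3 = kg of river sand, x4 = kg of natural pozzolan, x5 = kg of recycled aggregate, x6 = kg of limestone filler.
Minimise 0.022x1 + 0.097x2 + 0.018x3 + 0.055x4 + 0.011x5 + 0.037x6 s.t.:
  0.03x1 + 0.91x2 + 0.02x3 + 0.43x4 + 0.02x5 + 0.12x6 ≥ 0.87   (28-day strength contribution)
  0.02x1 + 1x2 + 0.03x3 + 1x4 + 0.06x5 + 1x6 ≥ 0.64   (fines)
  1x2 + 1x4 ≥ 0.51   (binder content)
  x1, x2, x3, x4, x5, x6 ≥ 0.
The optimal basis is {GGBS}; crushed granite, river sand, natural pozzolan, recycled aggregate, limestone filler drop out. There the 28-day strength contribution constraint is tight.
Optimal quantities: GGBS = 0.956 kg.
Total cost: 0.097·0.956 = 0.092732.

£0.0927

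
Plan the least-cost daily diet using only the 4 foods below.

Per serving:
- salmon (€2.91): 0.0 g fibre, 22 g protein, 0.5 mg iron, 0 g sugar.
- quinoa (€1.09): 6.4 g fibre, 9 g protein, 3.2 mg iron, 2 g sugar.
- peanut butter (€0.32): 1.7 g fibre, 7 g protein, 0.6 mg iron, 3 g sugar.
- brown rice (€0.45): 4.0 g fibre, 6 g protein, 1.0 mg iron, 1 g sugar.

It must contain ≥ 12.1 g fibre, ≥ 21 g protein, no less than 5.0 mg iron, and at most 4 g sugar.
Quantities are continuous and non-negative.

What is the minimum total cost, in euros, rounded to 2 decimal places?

Set it up as a linear program. Let x1 = servings of salmon, x2 = servings of quinoa, x3 = servings of peanut butter, x4 = servings of brown rice.
Minimise 2.91x1 + 1.09x2 + 0.32x3 + 0.45x4 s.t.:
  6.4x2 + 1.7x3 + 4x4 ≥ 12.1   (fibre)
  22x1 + 9x2 + 7x3 + 6x4 ≥ 21   (protein)
  0.5x1 + 3.2x2 + 0.6x3 + 1x4 ≥ 5   (iron)
  2x2 + 3x3 + 1x4 ≤ 4   (sugar)
  x1, x2, x3, x4 ≥ 0.
The cheapest feasible vertex uses only quinoa, peanut butter, brown rice; salmon is not used. There the protein, iron, sugar constraints are tight.
Solving gives x2 = 0.8922, x3 = 0.02941, x4 = 2.127.
Hence cost = 1.09·0.8922 + 0.32·0.02941 + 0.45·2.127 = €1.9391.

€1.94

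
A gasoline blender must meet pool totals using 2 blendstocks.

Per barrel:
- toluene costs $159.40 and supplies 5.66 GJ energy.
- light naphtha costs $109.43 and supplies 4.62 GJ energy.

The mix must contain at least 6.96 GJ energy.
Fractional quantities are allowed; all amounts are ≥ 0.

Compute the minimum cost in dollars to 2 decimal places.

$164.86

Let x1 = barrels of toluene, x2 = barrels of light naphtha.
min 159.4x1 + 109.43x2 s.t.:
  5.66x1 + 4.62x2 ≥ 6.96   (energy)
  x1, x2 ≥ 0.
The cheapest feasible vertex uses only light naphtha; toluene is not used. Binding constraint: energy.
Solving gives x2 = 1.5065.
Objective = 109.43·1.5065 = 164.8563.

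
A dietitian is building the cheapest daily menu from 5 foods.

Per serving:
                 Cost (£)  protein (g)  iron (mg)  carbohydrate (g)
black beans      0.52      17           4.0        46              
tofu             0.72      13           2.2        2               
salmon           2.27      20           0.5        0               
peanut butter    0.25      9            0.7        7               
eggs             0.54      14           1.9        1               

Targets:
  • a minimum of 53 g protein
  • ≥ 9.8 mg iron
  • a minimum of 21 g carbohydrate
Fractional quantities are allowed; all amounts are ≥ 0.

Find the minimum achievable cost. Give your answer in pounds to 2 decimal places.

£1.57

This is a linear program. Let x1 = servings of black beans, x2 = servings of tofu, x3 = servings of salmon, x4 = servings of peanut butter, x5 = servings of eggs.
Minimise 0.52x1 + 0.72x2 + 2.27x3 + 0.25x4 + 0.54x5 with:
  17x1 + 13x2 + 20x3 + 9x4 + 14x5 ≥ 53   (protein)
  4x1 + 2.2x2 + 0.5x3 + 0.7x4 + 1.9x5 ≥ 9.8   (iron)
  46x1 + 2x2 + 7x4 + 1x5 ≥ 21   (carbohydrate)
  x1, x2, x3, x4, x5 ≥ 0.
The minimum-cost mix takes nothing from tofu, salmon, eggs — only black beans, peanut butter. Binding constraints: protein and iron.
Solving gives x1 = 2.12, x4 = 1.884.
Total cost: 0.52·2.12 + 0.25·1.884 = 1.5734.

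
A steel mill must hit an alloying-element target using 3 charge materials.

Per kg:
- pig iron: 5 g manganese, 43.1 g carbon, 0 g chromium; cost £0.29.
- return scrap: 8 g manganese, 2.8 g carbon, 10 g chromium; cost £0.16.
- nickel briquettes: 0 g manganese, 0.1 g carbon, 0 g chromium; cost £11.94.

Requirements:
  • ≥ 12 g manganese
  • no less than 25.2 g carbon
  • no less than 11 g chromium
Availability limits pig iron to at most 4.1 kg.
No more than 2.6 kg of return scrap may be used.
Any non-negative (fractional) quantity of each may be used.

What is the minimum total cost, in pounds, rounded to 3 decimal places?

£0.336

Let x1 = kg of pig iron, x2 = kg of return scrap, x3 = kg of nickel briquettes.
Minimize 0.29x1 + 0.16x2 + 11.94x3 subject to:
  5x1 + 8x2 ≥ 12   (manganese)
  43.1x1 + 2.8x2 + 0.1x3 ≥ 25.2   (carbon)
  10x2 ≥ 11   (chromium)
  x1 ≤ 4.1
  x2 ≤ 2.6
  x1, x2, x3 ≥ 0.
The cheapest feasible vertex uses only pig iron, return scrap; nickel briquettes is not used. The manganese and carbon requirements are met with equality.
Optimal quantities: pig iron = 0.50786 kg, return scrap = 1.1826 kg.
Cost = 0.29·0.50786 + 0.16·1.1826 = 0.336495.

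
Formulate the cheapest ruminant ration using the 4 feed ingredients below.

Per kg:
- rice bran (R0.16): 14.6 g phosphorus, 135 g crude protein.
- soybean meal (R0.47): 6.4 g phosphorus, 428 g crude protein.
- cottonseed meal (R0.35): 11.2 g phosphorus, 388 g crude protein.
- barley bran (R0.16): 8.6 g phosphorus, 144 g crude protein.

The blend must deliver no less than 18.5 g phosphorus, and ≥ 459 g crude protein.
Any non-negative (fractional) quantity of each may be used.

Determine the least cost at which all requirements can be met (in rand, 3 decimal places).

R0.433

Let x1 = kg of rice bran, x2 = kg of soybean meal, x3 = kg of cottonseed meal, x4 = kg of barley bran.
Minimize 0.16x1 + 0.47x2 + 0.35x3 + 0.16x4 subject to:
  14.6x1 + 6.4x2 + 11.2x3 + 8.6x4 ≥ 18.5   (phosphorus)
  135x1 + 428x2 + 388x3 + 144x4 ≥ 459   (crude protein)
  x1, x2, x3, x4 ≥ 0.
The minimum-cost mix takes nothing from soybean meal, barley bran — only rice bran, cottonseed meal. Binding constraints: phosphorus and crude protein.
Solving gives x1 = 0.4906, x3 = 1.012.
Objective = 0.16·0.4906 + 0.35·1.012 = 0.43270.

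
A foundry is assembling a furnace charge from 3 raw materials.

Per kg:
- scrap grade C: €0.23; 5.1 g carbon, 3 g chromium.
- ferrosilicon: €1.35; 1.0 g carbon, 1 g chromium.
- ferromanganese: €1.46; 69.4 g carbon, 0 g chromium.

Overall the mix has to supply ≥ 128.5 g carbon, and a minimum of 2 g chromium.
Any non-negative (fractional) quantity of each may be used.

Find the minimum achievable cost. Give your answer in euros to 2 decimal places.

Let x1 = kg of scrap grade C, x2 = kg of ferrosilicon, x3 = kg of ferromanganese.
min 0.23x1 + 1.35x2 + 1.46x3 s.t.:
  5.1x1 + 1x2 + 69.4x3 ≥ 128.5   (carbon)
  3x1 + 1x2 ≥ 2   (chromium)
  x1, x2, x3 ≥ 0.
At the optimum only scrap grade C, ferromanganese are positive (ferrosilicon = 0). Binding constraints: carbon and chromium.
That vertex is x1 = 0.6667, x3 = 1.803.
Total cost: 0.23·0.6667 + 1.46·1.803 = 2.7857.

€2.79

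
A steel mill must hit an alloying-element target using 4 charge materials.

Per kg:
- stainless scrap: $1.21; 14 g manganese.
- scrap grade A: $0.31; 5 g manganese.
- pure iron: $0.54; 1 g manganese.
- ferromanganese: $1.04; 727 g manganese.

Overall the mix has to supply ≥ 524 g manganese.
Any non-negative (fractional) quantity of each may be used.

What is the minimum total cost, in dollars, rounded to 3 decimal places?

$0.750

Let x1 = kg of stainless scrap, x2 = kg of scrap grade A, x3 = kg of pure iron, x4 = kg of ferromanganese.
Minimise 1.21x1 + 0.31x2 + 0.54x3 + 1.04x4 s.t.:
  14x1 + 5x2 + 1x3 + 727x4 ≥ 524   (manganese)
  x1, x2, x3, x4 ≥ 0.
At the optimum only ferromanganese is positive (stainless scrap, scrap grade A, pure iron = 0). There the manganese constraint is tight.
Solving gives x4 = 0.7208.
Hence cost = 1.04·0.7208 = $0.74963.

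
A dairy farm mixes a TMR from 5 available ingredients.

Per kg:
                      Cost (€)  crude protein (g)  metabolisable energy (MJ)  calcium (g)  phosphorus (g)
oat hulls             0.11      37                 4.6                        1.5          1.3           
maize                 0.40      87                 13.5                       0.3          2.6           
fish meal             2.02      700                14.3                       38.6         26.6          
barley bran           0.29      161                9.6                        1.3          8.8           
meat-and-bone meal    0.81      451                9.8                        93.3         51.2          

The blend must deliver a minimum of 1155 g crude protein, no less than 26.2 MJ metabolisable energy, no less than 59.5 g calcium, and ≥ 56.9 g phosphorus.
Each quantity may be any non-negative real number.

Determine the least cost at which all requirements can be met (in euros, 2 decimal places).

€2.07

This is a linear program. Let x1 = kg of oat hulls, x2 = kg of maize, x3 = kg of fish meal, x4 = kg of barley bran, x5 = kg of meat-and-bone meal.
min 0.11x1 + 0.4x2 + 2.02x3 + 0.29x4 + 0.81x5 subject to:
  37x1 + 87x2 + 700x3 + 161x4 + 451x5 ≥ 1155   (crude protein)
  4.6x1 + 13.5x2 + 14.3x3 + 9.6x4 + 9.8x5 ≥ 26.2   (metabolisable energy)
  1.5x1 + 0.3x2 + 38.6x3 + 1.3x4 + 93.3x5 ≥ 59.5   (calcium)
  1.3x1 + 2.6x2 + 26.6x3 + 8.8x4 + 51.2x5 ≥ 56.9   (phosphorus)
  x1, x2, x3, x4, x5 ≥ 0.
The optimal basis is {barley bran, meat-and-bone meal}; oat hulls, maize, fish meal drop out. The crude protein and metabolisable energy requirements are met with equality.
So barley bran = 0.1807 kg, meat-and-bone meal = 2.496 kg.
Hence cost = 0.29·0.1807 + 0.81·2.496 = €2.0742.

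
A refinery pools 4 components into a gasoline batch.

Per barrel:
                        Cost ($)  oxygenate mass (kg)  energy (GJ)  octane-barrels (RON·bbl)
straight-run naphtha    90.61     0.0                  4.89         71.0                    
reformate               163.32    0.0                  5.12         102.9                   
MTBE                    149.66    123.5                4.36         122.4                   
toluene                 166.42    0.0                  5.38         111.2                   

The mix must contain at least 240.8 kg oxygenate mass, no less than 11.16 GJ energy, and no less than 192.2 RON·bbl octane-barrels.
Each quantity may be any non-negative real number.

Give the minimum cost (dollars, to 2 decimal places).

$341.07

Set it up as a linear program. Let x1 = barrels of straight-run naphtha, x2 = barrels of reformate, x3 = barrels of MTBE, x4 = barrels of toluene.
min 90.61x1 + 163.32x2 + 149.66x3 + 166.42x4 s.t.:
  123.5x3 ≥ 240.8   (oxygenate mass)
  4.89x1 + 5.12x2 + 4.36x3 + 5.38x4 ≥ 11.16   (energy)
  71x1 + 102.9x2 + 122.4x3 + 111.2x4 ≥ 192.2   (octane-barrels)
  x1, x2, x3, x4 ≥ 0.
The cheapest feasible vertex uses only straight-run naphtha, MTBE; reformate, toluene are not used. The oxygenate mass and energy requirements are met with equality.
Optimal quantities: straight-run naphtha = 0.5437388 barrels, MTBE = 1.949798 barrels.
Objective = 90.61·0.5437388 + 149.66·1.949798 = 341.0749.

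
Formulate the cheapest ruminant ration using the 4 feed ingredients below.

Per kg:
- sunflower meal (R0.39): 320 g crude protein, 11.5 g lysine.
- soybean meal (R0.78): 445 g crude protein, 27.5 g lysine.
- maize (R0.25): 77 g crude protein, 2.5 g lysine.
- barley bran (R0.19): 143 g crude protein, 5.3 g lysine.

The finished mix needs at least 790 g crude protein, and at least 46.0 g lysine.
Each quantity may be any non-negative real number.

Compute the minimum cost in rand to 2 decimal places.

This is a linear program. Let x1 = kg of sunflower meal, x2 = kg of soybean meal, x3 = kg of maize, x4 = kg of barley bran.
Minimise 0.39x1 + 0.78x2 + 0.25x3 + 0.19x4 s.t.:
  320x1 + 445x2 + 77x3 + 143x4 ≥ 790   (crude protein)
  11.5x1 + 27.5x2 + 2.5x3 + 5.3x4 ≥ 46   (lysine)
  x1, x2, x3, x4 ≥ 0.
The cheapest feasible vertex uses only sunflower meal, soybean meal; maize, barley bran are not used. There the crude protein and lysine constraints are tight.
That vertex is x1 = 0.3408, x2 = 1.53.
Total cost: 0.39·0.3408 + 0.78·1.53 = 1.3263.

R1.33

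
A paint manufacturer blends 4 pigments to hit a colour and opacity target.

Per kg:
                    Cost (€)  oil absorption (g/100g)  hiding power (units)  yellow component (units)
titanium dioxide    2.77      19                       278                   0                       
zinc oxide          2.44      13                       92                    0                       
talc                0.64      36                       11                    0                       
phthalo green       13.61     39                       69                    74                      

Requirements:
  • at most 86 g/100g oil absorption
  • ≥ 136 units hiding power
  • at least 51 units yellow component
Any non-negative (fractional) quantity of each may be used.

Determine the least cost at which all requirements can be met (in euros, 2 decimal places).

Set it up as a linear program. Let x1 = kg of titanium dioxide, x2 = kg of zinc oxide, x3 = kg of talc, x4 = kg of phthalo green.
Minimize 2.77x1 + 2.44x2 + 0.64x3 + 13.61x4 with:
  19x1 + 13x2 + 36x3 + 39x4 ≤ 86   (oil absorption)
  278x1 + 92x2 + 11x3 + 69x4 ≥ 136   (hiding power)
  74x4 ≥ 51   (yellow component)
  x1, x2, x3, x4 ≥ 0.
The optimal basis is {titanium dioxide, phthalo green}; zinc oxide, talc drop out. Binding constraints: hiding power and yellow component.
That vertex is x1 = 0.3182, x4 = 0.6892.
Total cost: 2.77·0.3182 + 13.61·0.6892 = 10.2614.

€10.26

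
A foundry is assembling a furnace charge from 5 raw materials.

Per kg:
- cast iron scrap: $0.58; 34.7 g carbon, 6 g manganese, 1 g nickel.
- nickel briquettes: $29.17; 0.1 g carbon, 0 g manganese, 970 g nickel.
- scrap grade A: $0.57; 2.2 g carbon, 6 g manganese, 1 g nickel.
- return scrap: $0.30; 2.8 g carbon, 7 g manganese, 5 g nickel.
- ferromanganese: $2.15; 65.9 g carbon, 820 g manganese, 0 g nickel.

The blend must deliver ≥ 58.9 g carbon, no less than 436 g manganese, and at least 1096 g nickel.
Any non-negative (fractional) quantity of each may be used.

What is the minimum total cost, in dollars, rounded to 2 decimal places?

Set it up as a linear program. Let x1 = kg of cast iron scrap, x2 = kg of nickel briquettes, x3 = kg of scrap grade A, x4 = kg of return scrap, x5 = kg of ferromanganese.
Minimise 0.58x1 + 29.17x2 + 0.57x3 + 0.3x4 + 2.15x5 subject to:
  34.7x1 + 0.1x2 + 2.2x3 + 2.8x4 + 65.9x5 ≥ 58.9   (carbon)
  6x1 + 6x3 + 7x4 + 820x5 ≥ 436   (manganese)
  1x1 + 970x2 + 1x3 + 5x4 ≥ 1096   (nickel)
  x1, x2, x3, x4, x5 ≥ 0.
At the optimum only cast iron scrap, nickel briquettes, ferromanganese are positive (scrap grade A, return scrap = 0). There the carbon, manganese, nickel constraints are tight.
That vertex is x1 = 0.694, x2 = 1.129, x5 = 0.5266.
Total cost: 0.58·0.694 + 29.17·1.129 + 2.15·0.5266 = 34.4676.

$34.47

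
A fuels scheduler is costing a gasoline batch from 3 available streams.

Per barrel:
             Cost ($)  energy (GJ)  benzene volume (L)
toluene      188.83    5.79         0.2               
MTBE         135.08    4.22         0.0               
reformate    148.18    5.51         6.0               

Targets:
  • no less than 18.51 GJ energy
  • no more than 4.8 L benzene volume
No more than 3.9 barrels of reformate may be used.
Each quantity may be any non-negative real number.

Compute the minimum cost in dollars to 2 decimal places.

This is a linear program. Let x1 = barrels of toluene, x2 = barrels of MTBE, x3 = barrels of reformate.
Minimize 188.83x1 + 135.08x2 + 148.18x3 subject to:
  5.79x1 + 4.22x2 + 5.51x3 ≥ 18.51   (energy)
  0.2x1 + 6x3 ≤ 4.8   (benzene volume)
  x3 ≤ 3.9
  x1, x2, x3 ≥ 0.
The minimum-cost mix takes nothing from toluene — only MTBE, reformate. Binding constraints: energy and benzene volume.
That vertex is x2 = 3.3417, x3 = 0.8.
Hence cost = 135.08·3.3417 + 148.18·0.8 = $569.9408.

$569.94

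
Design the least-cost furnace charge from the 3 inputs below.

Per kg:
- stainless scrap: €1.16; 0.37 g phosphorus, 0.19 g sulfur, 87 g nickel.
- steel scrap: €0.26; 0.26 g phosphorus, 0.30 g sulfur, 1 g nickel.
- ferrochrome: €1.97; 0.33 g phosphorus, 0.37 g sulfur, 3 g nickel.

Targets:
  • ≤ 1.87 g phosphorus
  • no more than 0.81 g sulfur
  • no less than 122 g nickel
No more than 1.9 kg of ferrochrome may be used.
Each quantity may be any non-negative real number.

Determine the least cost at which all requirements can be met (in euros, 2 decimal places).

This is a linear program. Let x1 = kg of stainless scrap, x2 = kg of steel scrap, x3 = kg of ferrochrome.
Minimise 1.16x1 + 0.26x2 + 1.97x3 subject to:
  0.37x1 + 0.26x2 + 0.33x3 ≤ 1.87   (phosphorus)
  0.19x1 + 0.3x2 + 0.37x3 ≤ 0.81   (sulfur)
  87x1 + 1x2 + 3x3 ≥ 122   (nickel)
  x3 ≤ 1.9
  x1, x2, x3 ≥ 0.
The minimum-cost mix takes nothing from steel scrap, ferrochrome — only stainless scrap. There the nickel constraint is tight.
Solving gives x1 = 1.402.
Cost = 1.16·1.402 = 1.6263.

€1.63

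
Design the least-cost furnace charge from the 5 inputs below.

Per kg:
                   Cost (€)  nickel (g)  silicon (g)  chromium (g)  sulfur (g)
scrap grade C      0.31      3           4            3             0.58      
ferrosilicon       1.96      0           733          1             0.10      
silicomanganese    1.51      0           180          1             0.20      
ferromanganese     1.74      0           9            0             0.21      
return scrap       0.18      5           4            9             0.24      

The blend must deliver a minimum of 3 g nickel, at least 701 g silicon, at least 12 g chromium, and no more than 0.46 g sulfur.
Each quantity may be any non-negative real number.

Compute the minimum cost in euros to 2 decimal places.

Treat it as an LP. Let x1 = kg of scrap grade C, x2 = kg of ferrosilicon, x3 = kg of silicomanganese, x4 = kg of ferromanganese, x5 = kg of return scrap.
min 0.31x1 + 1.96x2 + 1.51x3 + 1.74x4 + 0.18x5 subject to:
  3x1 + 5x5 ≥ 3   (nickel)
  4x1 + 733x2 + 180x3 + 9x4 + 4x5 ≥ 701   (silicon)
  3x1 + 1x2 + 1x3 + 9x5 ≥ 12   (chromium)
  0.58x1 + 0.1x2 + 0.2x3 + 0.21x4 + 0.24x5 ≤ 0.46   (sulfur)
  x1, x2, x3, x4, x5 ≥ 0.
The cheapest feasible vertex uses only ferrosilicon, return scrap; scrap grade C, silicomanganese, ferromanganese are not used. Binding constraints: silicon and chromium.
Optimal quantities: ferrosilicon = 0.9496 kg, return scrap = 1.228 kg.
Total cost: 1.96·0.9496 + 0.18·1.228 = 2.0823.

€2.08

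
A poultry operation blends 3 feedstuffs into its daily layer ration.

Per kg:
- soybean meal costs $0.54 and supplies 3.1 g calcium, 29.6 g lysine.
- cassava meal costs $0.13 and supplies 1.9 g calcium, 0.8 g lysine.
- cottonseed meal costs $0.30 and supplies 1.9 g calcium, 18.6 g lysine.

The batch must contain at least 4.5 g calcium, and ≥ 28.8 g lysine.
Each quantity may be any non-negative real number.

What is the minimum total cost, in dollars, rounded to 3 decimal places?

$0.565

Treat it as an LP. Let x1 = kg of soybean meal, x2 = kg of cassava meal, x3 = kg of cottonseed meal.
Minimise 0.54x1 + 0.13x2 + 0.3x3 subject to:
  3.1x1 + 1.9x2 + 1.9x3 ≥ 4.5   (calcium)
  29.6x1 + 0.8x2 + 18.6x3 ≥ 28.8   (lysine)
  x1, x2, x3 ≥ 0.
The optimal basis is {cassava meal, cottonseed meal}; soybean meal drops out. The calcium and lysine requirements are met with equality.
Optimal quantities: cassava meal = 0.8569 kg, cottonseed meal = 1.512 kg.
Total cost: 0.13·0.8569 + 0.3·1.512 = 0.56500.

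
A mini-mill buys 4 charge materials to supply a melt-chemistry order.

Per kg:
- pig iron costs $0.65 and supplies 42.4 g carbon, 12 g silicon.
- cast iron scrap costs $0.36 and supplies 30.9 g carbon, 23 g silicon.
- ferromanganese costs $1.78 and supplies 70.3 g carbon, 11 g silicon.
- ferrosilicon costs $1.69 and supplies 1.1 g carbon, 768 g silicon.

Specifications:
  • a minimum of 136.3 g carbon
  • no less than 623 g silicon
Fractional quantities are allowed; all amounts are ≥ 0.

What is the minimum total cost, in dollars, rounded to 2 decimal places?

This is a linear program. Let x1 = kg of pig iron, x2 = kg of cast iron scrap, x3 = kg of ferromanganese, x4 = kg of ferrosilicon.
min 0.65x1 + 0.36x2 + 1.78x3 + 1.69x4 with:
  42.4x1 + 30.9x2 + 70.3x3 + 1.1x4 ≥ 136.3   (carbon)
  12x1 + 23x2 + 11x3 + 768x4 ≥ 623   (silicon)
  x1, x2, x3, x4 ≥ 0.
The optimal basis is {cast iron scrap, ferrosilicon}; pig iron, ferromanganese drop out. Binding constraints: carbon and silicon.
That vertex is x2 = 4.387, x4 = 0.6798.
Cost = 0.36·4.387 + 1.69·0.6798 = 2.7282.

$2.73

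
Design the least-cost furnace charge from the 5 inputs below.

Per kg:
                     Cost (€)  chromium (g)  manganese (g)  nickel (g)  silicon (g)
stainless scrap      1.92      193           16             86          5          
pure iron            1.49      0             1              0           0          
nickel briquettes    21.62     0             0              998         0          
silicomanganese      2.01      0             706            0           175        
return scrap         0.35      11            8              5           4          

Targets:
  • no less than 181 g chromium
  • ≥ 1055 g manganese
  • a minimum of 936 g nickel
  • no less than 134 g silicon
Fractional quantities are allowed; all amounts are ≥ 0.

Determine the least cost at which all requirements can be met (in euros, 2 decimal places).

€23.29

This is a linear program. Let x1 = kg of stainless scrap, x2 = kg of pure iron, x3 = kg of nickel briquettes, x4 = kg of silicomanganese, x5 = kg of return scrap.
min 1.92x1 + 1.49x2 + 21.62x3 + 2.01x4 + 0.35x5 s.t.:
  193x1 + 11x5 ≥ 181   (chromium)
  16x1 + 1x2 + 706x4 + 8x5 ≥ 1055   (manganese)
  86x1 + 998x3 + 5x5 ≥ 936   (nickel)
  5x1 + 175x4 + 4x5 ≥ 134   (silicon)
  x1, x2, x3, x4, x5 ≥ 0.
The cheapest feasible vertex uses only stainless scrap, nickel briquettes, silicomanganese; pure iron, return scrap are not used. The chromium, manganese, nickel requirements are met with equality.
Optimal quantities: stainless scrap = 0.9378 kg, nickel briquettes = 0.8571 kg, silicomanganese = 1.473 kg.
Hence cost = 1.92·0.9378 + 21.62·0.8571 + 2.01·1.473 = €23.2918.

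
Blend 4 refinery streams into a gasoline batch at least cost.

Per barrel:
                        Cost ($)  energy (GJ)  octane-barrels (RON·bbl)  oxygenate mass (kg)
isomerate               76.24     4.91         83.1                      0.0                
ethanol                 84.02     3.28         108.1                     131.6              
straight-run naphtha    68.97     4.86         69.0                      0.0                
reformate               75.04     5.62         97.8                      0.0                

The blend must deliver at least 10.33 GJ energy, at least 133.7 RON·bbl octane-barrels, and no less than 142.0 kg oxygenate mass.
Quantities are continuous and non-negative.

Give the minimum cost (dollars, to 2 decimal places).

$181.33

Treat it as an LP. Let x1 = barrels of isomerate, x2 = barrels of ethanol, x3 = barrels of straight-run naphtha, x4 = barrels of reformate.
Minimise 76.24x1 + 84.02x2 + 68.97x3 + 75.04x4 s.t.:
  4.91x1 + 3.28x2 + 4.86x3 + 5.62x4 ≥ 10.33   (energy)
  83.1x1 + 108.1x2 + 69x3 + 97.8x4 ≥ 133.7   (octane-barrels)
  131.6x2 ≥ 142   (oxygenate mass)
  x1, x2, x3, x4 ≥ 0.
At the optimum only ethanol, reformate are positive (isomerate, straight-run naphtha = 0). There the energy and oxygenate mass constraints are tight.
That vertex is x2 = 1.079, x4 = 1.2083.
Total cost: 84.02·1.079 + 75.04·1.2083 = 181.3284.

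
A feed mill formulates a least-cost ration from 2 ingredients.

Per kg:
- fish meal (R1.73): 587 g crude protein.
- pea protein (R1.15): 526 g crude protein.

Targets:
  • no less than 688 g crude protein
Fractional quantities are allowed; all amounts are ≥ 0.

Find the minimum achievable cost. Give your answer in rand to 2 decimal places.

Let x1 = kg of fish meal, x2 = kg of pea protein.
min 1.73x1 + 1.15x2 s.t.:
  587x1 + 526x2 ≥ 688   (crude protein)
  x1, x2 ≥ 0.
The cheapest feasible vertex uses only pea protein; fish meal is not used. The crude protein requirement is met with equality.
Optimal quantities: pea protein = 1.308 kg.
Total cost: 1.15·1.308 = 1.5042.

R1.50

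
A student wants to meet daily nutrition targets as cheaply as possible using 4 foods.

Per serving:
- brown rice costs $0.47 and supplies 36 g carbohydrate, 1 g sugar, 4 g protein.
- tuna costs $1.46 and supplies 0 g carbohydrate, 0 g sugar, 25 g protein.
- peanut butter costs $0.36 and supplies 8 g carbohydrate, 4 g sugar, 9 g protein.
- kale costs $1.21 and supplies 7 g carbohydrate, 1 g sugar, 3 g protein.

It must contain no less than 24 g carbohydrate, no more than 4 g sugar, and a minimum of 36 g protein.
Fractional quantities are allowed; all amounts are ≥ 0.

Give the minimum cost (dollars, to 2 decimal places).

$2.07

Set it up as a linear program. Let x1 = servings of brown rice, x2 = servings of tuna, x3 = servings of peanut butter, x4 = servings of kale.
min 0.47x1 + 1.46x2 + 0.36x3 + 1.21x4 s.t.:
  36x1 + 8x3 + 7x4 ≥ 24   (carbohydrate)
  1x1 + 4x3 + 1x4 ≤ 4   (sugar)
  4x1 + 25x2 + 9x3 + 3x4 ≥ 36   (protein)
  x1, x2, x3, x4 ≥ 0.
The minimum-cost mix takes nothing from kale — only brown rice, tuna, peanut butter. There the carbohydrate, sugar, protein constraints are tight.
Optimal quantities: brown rice = 0.4706 servings, tuna = 1.047 servings, peanut butter = 0.8824 servings.
Objective = 0.47·0.4706 + 1.46·1.047 + 0.36·0.8824 = 2.0675.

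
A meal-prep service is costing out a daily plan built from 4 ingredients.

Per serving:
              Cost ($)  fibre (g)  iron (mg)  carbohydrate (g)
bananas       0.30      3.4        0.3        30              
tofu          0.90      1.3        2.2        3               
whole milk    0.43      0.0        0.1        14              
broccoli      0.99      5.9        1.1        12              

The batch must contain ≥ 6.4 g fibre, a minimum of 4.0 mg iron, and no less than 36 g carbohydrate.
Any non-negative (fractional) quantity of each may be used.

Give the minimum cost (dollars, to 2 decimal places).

Let x1 = servings of bananas, x2 = servings of tofu, x3 = servings of whole milk, x4 = servings of broccoli.
Minimise 0.3x1 + 0.9x2 + 0.43x3 + 0.99x4 subject to:
  3.4x1 + 1.3x2 + 5.9x4 ≥ 6.4   (fibre)
  0.3x1 + 2.2x2 + 0.1x3 + 1.1x4 ≥ 4   (iron)
  30x1 + 3x2 + 14x3 + 12x4 ≥ 36   (carbohydrate)
  x1, x2, x3, x4 ≥ 0.
The minimum-cost mix takes nothing from whole milk, broccoli — only bananas, tofu. Binding constraints: fibre and iron.
Optimal quantities: bananas = 1.252 servings, tofu = 1.647 servings.
Objective = 0.3·1.252 + 0.9·1.647 = 1.8579.

$1.86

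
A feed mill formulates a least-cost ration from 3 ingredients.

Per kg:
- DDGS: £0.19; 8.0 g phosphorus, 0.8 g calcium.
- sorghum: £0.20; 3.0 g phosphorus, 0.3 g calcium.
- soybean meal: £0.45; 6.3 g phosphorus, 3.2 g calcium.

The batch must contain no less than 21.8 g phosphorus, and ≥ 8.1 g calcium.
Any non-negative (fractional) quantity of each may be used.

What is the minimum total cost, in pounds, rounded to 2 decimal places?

Let x1 = kg of DDGS, x2 = kg of sorghum, x3 = kg of soybean meal.
min 0.19x1 + 0.2x2 + 0.45x3 subject to:
  8x1 + 3x2 + 6.3x3 ≥ 21.8   (phosphorus)
  0.8x1 + 0.3x2 + 3.2x3 ≥ 8.1   (calcium)
  x1, x2, x3 ≥ 0.
The minimum-cost mix takes nothing from sorghum — only DDGS, soybean meal. There the phosphorus and calcium constraints are tight.
That vertex is x1 = 0.911, x3 = 2.304.
Hence cost = 0.19·0.911 + 0.45·2.304 = £1.2099.

£1.21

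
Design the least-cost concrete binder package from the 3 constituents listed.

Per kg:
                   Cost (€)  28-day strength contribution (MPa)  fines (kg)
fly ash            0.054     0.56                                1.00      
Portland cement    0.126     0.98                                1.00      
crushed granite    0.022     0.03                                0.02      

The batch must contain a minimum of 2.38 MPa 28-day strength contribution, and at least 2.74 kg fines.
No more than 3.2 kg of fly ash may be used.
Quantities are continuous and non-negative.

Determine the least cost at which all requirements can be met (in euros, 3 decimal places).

€0.248

Let x1 = kg of fly ash, x2 = kg of Portland cement, x3 = kg of crushed granite.
Minimize 0.054x1 + 0.126x2 + 0.022x3 with:
  0.56x1 + 0.98x2 + 0.03x3 ≥ 2.38   (28-day strength contribution)
  1x1 + 1x2 + 0.02x3 ≥ 2.74   (fines)
  x1 ≤ 3.2
  x1, x2, x3 ≥ 0.
At the optimum only fly ash, Portland cement are positive (crushed granite = 0). Binding constraints: 28-day strength contribution and the fly ash cap.
So fly ash = 3.2 kg, Portland cement = 0.6 kg.
Objective = 0.054·3.2 + 0.126·0.6 = 0.24840.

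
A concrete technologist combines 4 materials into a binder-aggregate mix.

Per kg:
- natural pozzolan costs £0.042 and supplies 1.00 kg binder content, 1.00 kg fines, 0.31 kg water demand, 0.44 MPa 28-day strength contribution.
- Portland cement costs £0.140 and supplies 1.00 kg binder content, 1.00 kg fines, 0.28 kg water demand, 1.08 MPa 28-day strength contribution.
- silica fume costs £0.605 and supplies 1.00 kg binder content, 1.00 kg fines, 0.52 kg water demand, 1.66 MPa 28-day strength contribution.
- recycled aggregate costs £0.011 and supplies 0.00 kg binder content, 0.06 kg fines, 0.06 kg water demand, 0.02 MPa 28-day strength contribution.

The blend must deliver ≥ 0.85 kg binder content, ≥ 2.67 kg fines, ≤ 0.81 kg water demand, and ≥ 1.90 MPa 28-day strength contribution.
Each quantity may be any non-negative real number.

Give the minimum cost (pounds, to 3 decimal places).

£0.222

Let x1 = kg of natural pozzolan, x2 = kg of Portland cement, x3 = kg of silica fume, x4 = kg of recycled aggregate.
Minimize 0.042x1 + 0.14x2 + 0.605x3 + 0.011x4 with:
  1x1 + 1x2 + 1x3 ≥ 0.85   (binder content)
  1x1 + 1x2 + 1x3 + 0.06x4 ≥ 2.67   (fines)
  0.31x1 + 0.28x2 + 0.52x3 + 0.06x4 ≤ 0.81   (water demand)
  0.44x1 + 1.08x2 + 1.66x3 + 0.02x4 ≥ 1.9   (28-day strength contribution)
  x1, x2, x3, x4 ≥ 0.
The optimal basis is {natural pozzolan, Portland cement}; silica fume, recycled aggregate drop out. The water demand and 28-day strength contribution requirements are met with equality.
Optimal quantities: natural pozzolan = 1.62 kg, Portland cement = 1.099 kg.
Total cost: 0.042·1.62 + 0.14·1.099 = 0.22190.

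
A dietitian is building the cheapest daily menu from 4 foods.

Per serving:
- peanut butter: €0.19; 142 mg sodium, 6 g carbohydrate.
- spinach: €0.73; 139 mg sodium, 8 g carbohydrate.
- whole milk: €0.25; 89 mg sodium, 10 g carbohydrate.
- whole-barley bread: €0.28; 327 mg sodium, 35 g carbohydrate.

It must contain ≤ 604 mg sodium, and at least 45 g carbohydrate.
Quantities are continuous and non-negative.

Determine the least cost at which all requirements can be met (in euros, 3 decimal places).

€0.360

Let x1 = servings of peanut butter, x2 = servings of spinach, x3 = servings of whole milk, x4 = servings of whole-barley bread.
Minimise 0.19x1 + 0.73x2 + 0.25x3 + 0.28x4 with:
  142x1 + 139x2 + 89x3 + 327x4 ≤ 604   (sodium)
  6x1 + 8x2 + 10x3 + 35x4 ≥ 45   (carbohydrate)
  x1, x2, x3, x4 ≥ 0.
At the optimum only whole-barley bread is positive (peanut butter, spinach, whole milk = 0). The carbohydrate requirement is met with equality.
Solving gives x4 = 1.286.
Objective = 0.28·1.286 = 0.36008.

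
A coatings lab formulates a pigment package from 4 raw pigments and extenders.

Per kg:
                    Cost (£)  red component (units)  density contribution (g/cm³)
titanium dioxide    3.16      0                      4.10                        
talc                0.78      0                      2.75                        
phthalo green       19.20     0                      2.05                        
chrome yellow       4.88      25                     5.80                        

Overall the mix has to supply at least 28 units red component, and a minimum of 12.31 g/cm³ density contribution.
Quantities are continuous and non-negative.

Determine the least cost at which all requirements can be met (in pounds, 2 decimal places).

This is a linear program. Let x1 = kg of titanium dioxide, x2 = kg of talc, x3 = kg of phthalo green, x4 = kg of chrome yellow.
min 3.16x1 + 0.78x2 + 19.2x3 + 4.88x4 subject to:
  25x4 ≥ 28   (red component)
  4.1x1 + 2.75x2 + 2.05x3 + 5.8x4 ≥ 12.31   (density contribution)
  x1, x2, x3, x4 ≥ 0.
The minimum-cost mix takes nothing from titanium dioxide, phthalo green — only talc, chrome yellow. The red component and density contribution requirements are met with equality.
Solving gives x2 = 2.114, x4 = 1.12.
Objective = 0.78·2.114 + 4.88·1.12 = 7.1145.

£7.11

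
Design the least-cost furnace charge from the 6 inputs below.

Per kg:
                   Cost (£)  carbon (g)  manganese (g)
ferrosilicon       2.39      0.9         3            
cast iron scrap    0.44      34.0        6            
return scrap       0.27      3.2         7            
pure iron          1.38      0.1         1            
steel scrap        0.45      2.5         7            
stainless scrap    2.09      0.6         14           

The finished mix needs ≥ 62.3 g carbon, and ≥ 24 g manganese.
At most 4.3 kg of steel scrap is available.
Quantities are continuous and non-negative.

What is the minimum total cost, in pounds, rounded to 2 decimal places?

£1.27

Let x1 = kg of ferrosilicon, x2 = kg of cast iron scrap, x3 = kg of return scrap, x4 = kg of pure iron, x5 = kg of steel scrap, x6 = kg of stainless scrap.
Minimize 2.39x1 + 0.44x2 + 0.27x3 + 1.38x4 + 0.45x5 + 2.09x6 s.t.:
  0.9x1 + 34x2 + 3.2x3 + 0.1x4 + 2.5x5 + 0.6x6 ≥ 62.3   (carbon)
  3x1 + 6x2 + 7x3 + 1x4 + 7x5 + 14x6 ≥ 24   (manganese)
  x5 ≤ 4.3
  x1, x2, x3, x4, x5, x6 ≥ 0.
At the optimum only cast iron scrap, return scrap are positive (ferrosilicon, pure iron, steel scrap, stainless scrap = 0). The carbon and manganese requirements are met with equality.
That vertex is x2 = 1.642, x3 = 2.021.
Cost = 0.44·1.642 + 0.27·2.021 = 1.2682.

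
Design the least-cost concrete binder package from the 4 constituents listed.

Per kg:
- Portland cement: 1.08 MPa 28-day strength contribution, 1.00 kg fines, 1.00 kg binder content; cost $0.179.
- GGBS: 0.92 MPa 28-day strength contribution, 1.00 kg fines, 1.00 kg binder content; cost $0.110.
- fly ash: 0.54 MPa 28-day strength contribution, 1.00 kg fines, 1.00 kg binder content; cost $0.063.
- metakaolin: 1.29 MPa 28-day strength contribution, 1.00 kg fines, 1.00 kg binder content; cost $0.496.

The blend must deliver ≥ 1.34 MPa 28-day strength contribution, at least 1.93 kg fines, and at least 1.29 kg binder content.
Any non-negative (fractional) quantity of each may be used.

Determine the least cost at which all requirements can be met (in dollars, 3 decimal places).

Let x1 = kg of Portland cement, x2 = kg of GGBS, x3 = kg of fly ash, x4 = kg of metakaolin.
min 0.179x1 + 0.11x2 + 0.063x3 + 0.496x4 with:
  1.08x1 + 0.92x2 + 0.54x3 + 1.29x4 ≥ 1.34   (28-day strength contribution)
  1x1 + 1x2 + 1x3 + 1x4 ≥ 1.93   (fines)
  1x1 + 1x2 + 1x3 + 1x4 ≥ 1.29   (binder content)
  x1, x2, x3, x4 ≥ 0.
At the optimum only fly ash is positive (Portland cement, GGBS, metakaolin = 0). The 28-day strength contribution requirement is met with equality.
That vertex is x3 = 2.481.
Cost = 0.063·2.481 = 0.15630.

$0.156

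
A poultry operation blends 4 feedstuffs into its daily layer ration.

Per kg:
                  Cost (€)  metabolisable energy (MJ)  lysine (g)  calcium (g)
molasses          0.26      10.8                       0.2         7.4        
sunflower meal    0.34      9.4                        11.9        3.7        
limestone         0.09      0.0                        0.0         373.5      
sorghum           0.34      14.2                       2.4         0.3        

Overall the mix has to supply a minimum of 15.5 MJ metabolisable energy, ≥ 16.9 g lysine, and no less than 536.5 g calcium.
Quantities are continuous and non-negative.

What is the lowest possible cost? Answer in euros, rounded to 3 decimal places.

Let x1 = kg of molasses, x2 = kg of sunflower meal, x3 = kg of limestone, x4 = kg of sorghum.
min 0.26x1 + 0.34x2 + 0.09x3 + 0.34x4 with:
  10.8x1 + 9.4x2 + 14.2x4 ≥ 15.5   (metabolisable energy)
  0.2x1 + 11.9x2 + 2.4x4 ≥ 16.9   (lysine)
  7.4x1 + 3.7x2 + 373.5x3 + 0.3x4 ≥ 536.5   (calcium)
  x1, x2, x3, x4 ≥ 0.
At the optimum only sunflower meal, limestone, sorghum are positive (molasses = 0). Binding constraints: metabolisable energy, lysine, calcium.
Solving gives x2 = 1.385, x3 = 1.423, x4 = 0.1748.
Hence cost = 0.34·1.385 + 0.09·1.423 + 0.34·0.1748 = €0.65840.

€0.658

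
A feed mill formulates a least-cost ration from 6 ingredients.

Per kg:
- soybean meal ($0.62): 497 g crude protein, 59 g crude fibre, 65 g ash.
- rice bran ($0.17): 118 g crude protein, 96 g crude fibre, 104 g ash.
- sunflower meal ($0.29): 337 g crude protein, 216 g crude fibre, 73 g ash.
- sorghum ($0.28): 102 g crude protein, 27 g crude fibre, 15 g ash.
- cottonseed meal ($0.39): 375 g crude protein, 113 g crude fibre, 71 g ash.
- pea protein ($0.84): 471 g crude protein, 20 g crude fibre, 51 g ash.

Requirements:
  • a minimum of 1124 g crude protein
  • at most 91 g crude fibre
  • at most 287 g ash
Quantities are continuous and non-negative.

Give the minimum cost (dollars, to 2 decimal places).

$1.70

Let x1 = kg of soybean meal, x2 = kg of rice bran, x3 = kg of sunflower meal, x4 = kg of sorghum, x5 = kg of cottonseed meal, x6 = kg of pea protein.
min 0.62x1 + 0.17x2 + 0.29x3 + 0.28x4 + 0.39x5 + 0.84x6 with:
  497x1 + 118x2 + 337x3 + 102x4 + 375x5 + 471x6 ≥ 1124   (crude protein)
  59x1 + 96x2 + 216x3 + 27x4 + 113x5 + 20x6 ≤ 91   (crude fibre)
  65x1 + 104x2 + 73x3 + 15x4 + 71x5 + 51x6 ≤ 287   (ash)
  x1, x2, x3, x4, x5, x6 ≥ 0.
The minimum-cost mix takes nothing from rice bran, sunflower meal, sorghum, cottonseed meal — only soybean meal, pea protein. The crude protein and crude fibre requirements are met with equality.
Solving gives x1 = 1.142, x6 = 1.182.
Objective = 0.62·1.142 + 0.84·1.182 = 1.7009.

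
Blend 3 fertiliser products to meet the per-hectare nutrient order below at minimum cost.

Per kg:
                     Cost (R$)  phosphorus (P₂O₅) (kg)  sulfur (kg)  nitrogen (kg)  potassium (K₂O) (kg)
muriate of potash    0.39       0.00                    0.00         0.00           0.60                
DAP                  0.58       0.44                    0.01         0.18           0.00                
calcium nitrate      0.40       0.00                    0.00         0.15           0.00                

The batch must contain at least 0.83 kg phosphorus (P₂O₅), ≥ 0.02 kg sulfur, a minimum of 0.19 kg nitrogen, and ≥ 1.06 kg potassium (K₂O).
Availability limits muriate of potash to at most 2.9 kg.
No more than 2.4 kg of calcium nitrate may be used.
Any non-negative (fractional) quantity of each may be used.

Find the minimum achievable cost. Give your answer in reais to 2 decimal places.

Let x1 = kg of muriate of potash, x2 = kg of DAP, x3 = kg of calcium nitrate.
Minimise 0.39x1 + 0.58x2 + 0.4x3 subject to:
  0.44x2 ≥ 0.83   (phosphorus (P₂O₅))
  0.01x2 ≥ 0.02   (sulfur)
  0.18x2 + 0.15x3 ≥ 0.19   (nitrogen)
  0.6x1 ≥ 1.06   (potassium (K₂O))
  x1 ≤ 2.9
  x3 ≤ 2.4
  x1, x2, x3 ≥ 0.
At the optimum only muriate of potash, DAP are positive (calcium nitrate = 0). Binding constraints: sulfur and potassium (K₂O).
Solving gives x1 = 1.767, x2 = 2.
Cost = 0.39·1.767 + 0.58·2 = 1.8491.

R$1.85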